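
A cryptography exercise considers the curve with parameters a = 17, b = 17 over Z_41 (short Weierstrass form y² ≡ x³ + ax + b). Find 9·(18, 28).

Write Q = (18, 28).
Repeated addition: build up to 9Q.
2Q: tangent at (18, 28): λ = (3·18² + 17)/(2·28) ≡ 5/15. 15⁻¹ ≡ 11 (mod 41), so λ ≡ 5·11 ≡ 14.
  x = λ² - 18 - 18 = 196 - 36 ≡ 37; y = λ·(18 - 37) - 28 ≡ 34. → (37, 34)
3Q: (37, 34) + (18, 28). λ = (28 - 34)/(18 - 37) ≡ 35/22 mod 41. 22⁻¹ ≡ 28 (mod 41) since 22·28 = 616 ≡ 1, so λ ≡ 37.
  x = λ² - 37 - 18 = 1369 - 55 ≡ 2; y = λ·(37 - 2) - 34 ≡ 31. → (2, 31)
4Q: (2, 31) + (18, 28). λ = (28 - 31)/(18 - 2) ≡ 38/16 mod 41. 16⁻¹ ≡ 18 (mod 41), so λ ≡ 28.
  x = λ² - 2 - 18 = 784 - 20 ≡ 26; y = λ·(2 - 26) - 31 ≡ 35. → (26, 35)
5Q: (26, 35) + (18, 28). λ = (28 - 35)/(18 - 26) ≡ 34/33 mod 41. 33⁻¹ ≡ 5 (mod 41) since 33·5 = 165 ≡ 1, so λ ≡ 6.
  x = λ² - 26 - 18 = 36 - 44 ≡ 33; y = λ·(26 - 33) - 35 ≡ 5. → (33, 5)
6Q: (33, 5) + (18, 28). λ = (28 - 5)/(18 - 33) ≡ 23/26 mod 41. 26⁻¹ ≡ 30 (mod 41), so λ ≡ 34.
  x = λ² - 33 - 18 = 1156 - 51 ≡ 39; y = λ·(33 - 39) - 5 ≡ 37. → (39, 37)
7Q: (39, 37) + (18, 28). λ = (28 - 37)/(18 - 39) ≡ 32/20 mod 41. 20⁻¹ ≡ 39 (mod 41), so λ ≡ 18.
  x = λ² - 39 - 18 = 324 - 57 ≡ 21; y = λ·(39 - 21) - 37 ≡ 0. → (21, 0)
8Q: (21, 0) + (18, 28). λ = (28 - 0)/(18 - 21) ≡ 28/38 mod 41. 38⁻¹ ≡ 27 (mod 41) since 38·27 = 1026 ≡ 1, so λ ≡ 18.
  x = λ² - 21 - 18 = 324 - 39 ≡ 39; y = λ·(21 - 39) - 0 ≡ 4. → (39, 4)
9Q: (39, 4) + (18, 28). λ = (28 - 4)/(18 - 39) ≡ 24/20 mod 41. 20⁻¹ ≡ 39 (mod 41), so λ ≡ 34.
  x = λ² - 39 - 18 = 1156 - 57 ≡ 33; y = λ·(39 - 33) - 4 ≡ 36. → (33, 36)

(33, 36)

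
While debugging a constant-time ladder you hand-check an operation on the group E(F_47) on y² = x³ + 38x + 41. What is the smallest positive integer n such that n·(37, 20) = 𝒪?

3

2P: tangent at (37, 20): λ = (3·37² + 38)/(2·20) ≡ 9/40. 40⁻¹ ≡ 20 (mod 47), so λ ≡ 9·20 ≡ 39.
  x = λ² - 37 - 37 = 1521 - 74 ≡ 37; y = λ·(37 - 37) - 20 ≡ 27. → (37, 27)
3P: (37, 27) + (37, 20): same x and y₁ ≡ -y₂, so the sum is 𝒪.
3P = 𝒪, so the order is 3.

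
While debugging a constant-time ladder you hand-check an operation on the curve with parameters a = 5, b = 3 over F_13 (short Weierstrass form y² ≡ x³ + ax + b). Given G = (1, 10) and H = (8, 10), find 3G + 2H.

First 3G:
Repeated addition: build up to 3G.
2G: tangent at (1, 10): λ = (3·1² + 5)/(2·10) ≡ 8/7. 7⁻¹ ≡ 2 (mod 13), so λ ≡ 8·2 ≡ 3.
  x = λ² - 1 - 1 = 9 - 2 ≡ 7; y = λ·(1 - 7) - 10 ≡ 11. → (7, 11)
3G: (7, 11) + (1, 10). λ = (10 - 11)/(1 - 7) ≡ 12/7 mod 13. 7⁻¹ ≡ 2 (mod 13) since 7·2 = 14 ≡ 1, so λ ≡ 11.
  x = λ² - 7 - 1 = 121 - 8 ≡ 9; y = λ·(7 - 9) - 11 ≡ 6. → (9, 6)
3G = (9, 6).
Next 2H:
Repeated addition: build up to 2H.
2H: tangent at (8, 10): λ = (3·8² + 5)/(2·10) ≡ 2/7. 7⁻¹ ≡ 2 (mod 13), so λ ≡ 2·2 ≡ 4.
  x = λ² - 8 - 8 = 16 - 16 ≡ 0; y = λ·(8 - 0) - 10 ≡ 9. → (0, 9)
2H = (0, 9).
Finally 3G + 2H:
(9, 6) + (0, 9). λ = (9 - 6)/(0 - 9) ≡ 3/4 mod 13. 4⁻¹ ≡ 10 (mod 13), so λ ≡ 4.
  x = λ² - 9 - 0 = 16 - 9 ≡ 7; y = λ·(9 - 7) - 6 ≡ 2. → (7, 2)

(7, 2)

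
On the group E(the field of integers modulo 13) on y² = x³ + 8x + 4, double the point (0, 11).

tangent at (0, 11): λ = (3·0² + 8)/(2·11) ≡ 8/9. 9⁻¹ ≡ 3 (mod 13), so λ ≡ 8·3 ≡ 11.
  x = λ² - 0 - 0 = 121 - 0 ≡ 4; y = λ·(0 - 4) - 11 ≡ 10. → (4, 10)

(4, 10)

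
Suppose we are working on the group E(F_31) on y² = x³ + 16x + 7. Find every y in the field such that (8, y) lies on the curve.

x³ + 16x + 7 = 647 ≡ 27 (mod 31).
27 is a non-residue mod 31; no y exists.

none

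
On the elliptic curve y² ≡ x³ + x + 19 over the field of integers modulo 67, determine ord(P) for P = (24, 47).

10

2P: tangent at (24, 47): λ = (3·24² + 1)/(2·47) ≡ 54/27. 27⁻¹ ≡ 5 (mod 67), so λ ≡ 54·5 ≡ 2.
  x = λ² - 24 - 24 = 4 - 48 ≡ 23; y = λ·(24 - 23) - 47 ≡ 22. → (23, 22)
3P: (23, 22) + (24, 47). λ = (47 - 22)/(24 - 23) ≡ 25/1 mod 67. 1⁻¹ ≡ 1 (mod 67) since 1·1 = 1 ≡ 1, so λ ≡ 25.
  x = λ² - 23 - 24 = 625 - 47 ≡ 42; y = λ·(23 - 42) - 22 ≡ 39. → (42, 39)
4P: (42, 39) + (24, 47). λ = (47 - 39)/(24 - 42) ≡ 8/49 mod 67. 49⁻¹ ≡ 26 (mod 67), so λ ≡ 7.
  x = λ² - 42 - 24 = 49 - 66 ≡ 50; y = λ·(42 - 50) - 39 ≡ 39. → (50, 39)
5P: (50, 39) + (24, 47). λ = (47 - 39)/(24 - 50) ≡ 8/41 mod 67. 41⁻¹ ≡ 18 (mod 67), so λ ≡ 10.
  x = λ² - 50 - 24 = 100 - 74 ≡ 26; y = λ·(50 - 26) - 39 ≡ 0. → (26, 0)
6P: (26, 0) + (24, 47). λ = (47 - 0)/(24 - 26) ≡ 47/65 mod 67. 65⁻¹ ≡ 33 (mod 67), so λ ≡ 10.
  x = λ² - 26 - 24 = 100 - 50 ≡ 50; y = λ·(26 - 50) - 0 ≡ 28. → (50, 28)
7P: (50, 28) + (24, 47). λ = (47 - 28)/(24 - 50) ≡ 19/41 mod 67. 41⁻¹ ≡ 18 (mod 67) since 41·18 = 738 ≡ 1, so λ ≡ 7.
  x = λ² - 50 - 24 = 49 - 74 ≡ 42; y = λ·(50 - 42) - 28 ≡ 28. → (42, 28)
8P: (42, 28) + (24, 47). λ = (47 - 28)/(24 - 42) ≡ 19/49 mod 67. 49⁻¹ ≡ 26 (mod 67), so λ ≡ 25.
  x = λ² - 42 - 24 = 625 - 66 ≡ 23; y = λ·(42 - 23) - 28 ≡ 45. → (23, 45)
9P: (23, 45) + (24, 47). λ = (47 - 45)/(24 - 23) ≡ 2/1 mod 67. 1⁻¹ ≡ 1 (mod 67), so λ ≡ 2.
  x = λ² - 23 - 24 = 4 - 47 ≡ 24; y = λ·(23 - 24) - 45 ≡ 20. → (24, 20)
10P: (24, 20) + (24, 47): same x and y₁ ≡ -y₂, so the sum is O.
10P = O, so the order is 10.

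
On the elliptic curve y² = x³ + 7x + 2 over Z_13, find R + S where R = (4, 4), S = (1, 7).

(9, 1)

(4, 4) + (1, 7). λ = (7 - 4)/(1 - 4) ≡ 3/10 mod 13. 10⁻¹ ≡ 4 (mod 13) since 10·4 = 40 ≡ 1, so λ ≡ 12.
  x = λ² - 4 - 1 = 144 - 5 ≡ 9; y = λ·(4 - 9) - 4 ≡ 1. → (9, 1)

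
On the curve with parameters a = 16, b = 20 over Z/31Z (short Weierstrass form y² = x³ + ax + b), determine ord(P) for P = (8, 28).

2P: tangent at (8, 28): λ = (3·8² + 16)/(2·28) ≡ 22/25. 25⁻¹ ≡ 5 (mod 31) since 25·5 = 125 ≡ 1, so λ ≡ 22·5 ≡ 17.
  x = λ² - 8 - 8 = 289 - 16 ≡ 25; y = λ·(8 - 25) - 28 ≡ 24. → (25, 24)
3P: (25, 24) + (8, 28). λ = (28 - 24)/(8 - 25) ≡ 4/14 mod 31. 14⁻¹ ≡ 20 (mod 31) since 14·20 = 280 ≡ 1, so λ ≡ 18.
  x = λ² - 25 - 8 = 324 - 33 ≡ 12; y = λ·(25 - 12) - 24 ≡ 24. → (12, 24)
4P: (12, 24) + (8, 28). λ = (28 - 24)/(8 - 12) ≡ 4/27 mod 31. 27⁻¹ ≡ 23 (mod 31) since 27·23 = 621 ≡ 1, so λ ≡ 30.
  x = λ² - 12 - 8 = 900 - 20 ≡ 12; y = λ·(12 - 12) - 24 ≡ 7. → (12, 7)
5P: (12, 7) + (8, 28). λ = (28 - 7)/(8 - 12) ≡ 21/27 mod 31. 27⁻¹ ≡ 23 (mod 31) since 27·23 = 621 ≡ 1, so λ ≡ 18.
  x = λ² - 12 - 8 = 324 - 20 ≡ 25; y = λ·(12 - 25) - 7 ≡ 7. → (25, 7)
6P: (25, 7) + (8, 28). λ = (28 - 7)/(8 - 25) ≡ 21/14 mod 31. 14⁻¹ ≡ 20 (mod 31), so λ ≡ 17.
  x = λ² - 25 - 8 = 289 - 33 ≡ 8; y = λ·(25 - 8) - 7 ≡ 3. → (8, 3)
7P: (8, 3) + (8, 28): same x and y₁ ≡ -y₂, so the sum is 𝒪.
7P = 𝒪, so the order is 7.

7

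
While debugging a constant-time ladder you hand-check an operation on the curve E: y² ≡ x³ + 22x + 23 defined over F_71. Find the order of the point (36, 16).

2P: tangent at (36, 16): λ = (3·36² + 22)/(2·16) ≡ 5/32. 32⁻¹ ≡ 20 (mod 71), so λ ≡ 5·20 ≡ 29.
  x = λ² - 36 - 36 = 841 - 72 ≡ 59; y = λ·(36 - 59) - 16 ≡ 27. → (59, 27)
3P: (59, 27) + (36, 16). λ = (16 - 27)/(36 - 59) ≡ 60/48 mod 71. 48⁻¹ ≡ 37 (mod 71), so λ ≡ 19.
  x = λ² - 59 - 36 = 361 - 95 ≡ 53; y = λ·(59 - 53) - 27 ≡ 16. → (53, 16)
4P: (53, 16) + (36, 16). λ = (16 - 16)/(36 - 53) ≡ 0/54 mod 71. 54⁻¹ ≡ 25 (mod 71), so λ ≡ 0.
  x = λ² - 53 - 36 = 0 - 89 ≡ 53; y = λ·(53 - 53) - 16 ≡ 55. → (53, 55)
5P: (53, 55) + (36, 16). λ = (16 - 55)/(36 - 53) ≡ 32/54 mod 71. 54⁻¹ ≡ 25 (mod 71) since 54·25 = 1350 ≡ 1, so λ ≡ 19.
  x = λ² - 53 - 36 = 361 - 89 ≡ 59; y = λ·(53 - 59) - 55 ≡ 44. → (59, 44)
6P: (59, 44) + (36, 16). λ = (16 - 44)/(36 - 59) ≡ 43/48 mod 71. 48⁻¹ ≡ 37 (mod 71), so λ ≡ 29.
  x = λ² - 59 - 36 = 841 - 95 ≡ 36; y = λ·(59 - 36) - 44 ≡ 55. → (36, 55)
7P: (36, 55) + (36, 16): same x and y₁ ≡ -y₂, so the sum is the point at infinity.
7P = the point at infinity, so the order is 7.

7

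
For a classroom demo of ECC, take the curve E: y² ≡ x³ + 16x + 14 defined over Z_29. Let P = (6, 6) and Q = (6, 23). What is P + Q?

The two points share x = 6 and their y-coordinates satisfy 6 + 23 ≡ 0 (mod 29), so they are inverses. Their sum is 𝒪.

O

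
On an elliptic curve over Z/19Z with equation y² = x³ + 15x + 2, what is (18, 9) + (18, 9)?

(3, 6)

tangent at (18, 9): λ = (3·18² + 15)/(2·9) ≡ 18/18. 18⁻¹ ≡ 18 (mod 19), so λ ≡ 18·18 ≡ 1.
  x = λ² - 18 - 18 = 1 - 36 ≡ 3; y = λ·(18 - 3) - 9 ≡ 6. → (3, 6)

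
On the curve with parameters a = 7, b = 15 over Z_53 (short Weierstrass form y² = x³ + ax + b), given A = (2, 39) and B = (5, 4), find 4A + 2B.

First 4A:
Double-and-add on 4 = (100)₂. Start with A = (2, 39) for the leading 1-bit.
double: tangent at (2, 39): λ = (3·2² + 7)/(2·39) ≡ 19/25. 25⁻¹ ≡ 17 (mod 53), so λ ≡ 19·17 ≡ 5.
  x = λ² - 2 - 2 = 25 - 4 ≡ 21; y = λ·(2 - 21) - 39 ≡ 25. → (21, 25)
double: tangent at (21, 25): λ = (3·21² + 7)/(2·25) ≡ 5/50. 50⁻¹ ≡ 35 (mod 53) since 50·35 = 1750 ≡ 1, so λ ≡ 5·35 ≡ 16.
  x = λ² - 21 - 21 = 256 - 42 ≡ 2; y = λ·(21 - 2) - 25 ≡ 14. → (2, 14)
4A = (2, 14).
Next 2B:
Repeated addition: build up to 2B.
2B: tangent at (5, 4): λ = (3·5² + 7)/(2·4) ≡ 29/8. 8⁻¹ ≡ 20 (mod 53), so λ ≡ 29·20 ≡ 50.
  x = λ² - 5 - 5 = 2500 - 10 ≡ 52; y = λ·(5 - 52) - 4 ≡ 31. → (52, 31)
2B = (52, 31).
Finally 4A + 2B:
(2, 14) + (52, 31). λ = (31 - 14)/(52 - 2) ≡ 17/50 mod 53. 50⁻¹ ≡ 35 (mod 53) since 50·35 = 1750 ≡ 1, so λ ≡ 12.
  x = λ² - 2 - 52 = 144 - 54 ≡ 37; y = λ·(2 - 37) - 14 ≡ 43. → (37, 43)

(37, 43)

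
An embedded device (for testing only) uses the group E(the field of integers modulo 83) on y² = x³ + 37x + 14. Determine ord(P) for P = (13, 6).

2P: tangent at (13, 6): λ = (3·13² + 37)/(2·6) ≡ 46/12. 12⁻¹ ≡ 7 (mod 83), so λ ≡ 46·7 ≡ 73.
  x = λ² - 13 - 13 = 5329 - 26 ≡ 74; y = λ·(13 - 74) - 6 ≡ 23. → (74, 23)
3P: (74, 23) + (13, 6). λ = (6 - 23)/(13 - 74) ≡ 66/22 mod 83. 22⁻¹ ≡ 34 (mod 83), so λ ≡ 3.
  x = λ² - 74 - 13 = 9 - 87 ≡ 5; y = λ·(74 - 5) - 23 ≡ 18. → (5, 18)
4P: (5, 18) + (13, 6). λ = (6 - 18)/(13 - 5) ≡ 71/8 mod 83. 8⁻¹ ≡ 52 (mod 83), so λ ≡ 40.
  x = λ² - 5 - 13 = 1600 - 18 ≡ 5; y = λ·(5 - 5) - 18 ≡ 65. → (5, 65)
5P: (5, 65) + (13, 6). λ = (6 - 65)/(13 - 5) ≡ 24/8 mod 83. 8⁻¹ ≡ 52 (mod 83), so λ ≡ 3.
  x = λ² - 5 - 13 = 9 - 18 ≡ 74; y = λ·(5 - 74) - 65 ≡ 60. → (74, 60)
6P: (74, 60) + (13, 6). λ = (6 - 60)/(13 - 74) ≡ 29/22 mod 83. 22⁻¹ ≡ 34 (mod 83), so λ ≡ 73.
  x = λ² - 74 - 13 = 5329 - 87 ≡ 13; y = λ·(74 - 13) - 60 ≡ 77. → (13, 77)
7P: (13, 77) + (13, 6): same x and y₁ ≡ -y₂, so the sum is O.
7P = O, so the order is 7.

7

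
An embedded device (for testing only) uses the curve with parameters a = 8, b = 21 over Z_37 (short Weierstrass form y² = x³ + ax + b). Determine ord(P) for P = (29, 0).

2P: (29, 0) + (29, 0): same x and y₁ ≡ -y₂, so the sum is O.
2P = O, so the order is 2.

2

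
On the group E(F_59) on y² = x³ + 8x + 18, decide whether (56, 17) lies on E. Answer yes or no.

no

y² = 17² ≡ 53; x³ + 8x + 18 = 176082 ≡ 26 (mod 59). 53 ≠ 26.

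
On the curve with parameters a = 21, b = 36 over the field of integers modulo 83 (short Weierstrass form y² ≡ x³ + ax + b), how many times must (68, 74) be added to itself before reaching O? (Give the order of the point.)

2P: tangent at (68, 74): λ = (3·68² + 21)/(2·74) ≡ 32/65. 65⁻¹ ≡ 23 (mod 83), so λ ≡ 32·23 ≡ 72.
  x = λ² - 68 - 68 = 5184 - 136 ≡ 68; y = λ·(68 - 68) - 74 ≡ 9. → (68, 9)
3P: (68, 9) + (68, 74): same x and y₁ ≡ -y₂, so the sum is O.
3P = O, so the order is 3.

3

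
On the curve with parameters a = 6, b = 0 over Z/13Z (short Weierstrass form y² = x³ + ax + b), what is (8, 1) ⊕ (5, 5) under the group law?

(8, 1) + (5, 5). λ = (5 - 1)/(5 - 8) ≡ 4/10 mod 13. 10⁻¹ ≡ 4 (mod 13) since 10·4 = 40 ≡ 1, so λ ≡ 3.
  x = λ² - 8 - 5 = 9 - 13 ≡ 9; y = λ·(8 - 9) - 1 ≡ 9. → (9, 9)

(9, 9)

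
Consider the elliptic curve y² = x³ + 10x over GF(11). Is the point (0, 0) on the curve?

y² = 0² ≡ 0; x³ + 10x + 0 = 0 ≡ 0 (mod 11). 0 = 0.

yes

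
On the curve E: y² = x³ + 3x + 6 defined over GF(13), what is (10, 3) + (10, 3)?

(5, 9)

tangent at (10, 3): λ = (3·10² + 3)/(2·3) ≡ 4/6. 6⁻¹ ≡ 11 (mod 13), so λ ≡ 4·11 ≡ 5.
  x = λ² - 10 - 10 = 25 - 20 ≡ 5; y = λ·(10 - 5) - 3 ≡ 9. → (5, 9)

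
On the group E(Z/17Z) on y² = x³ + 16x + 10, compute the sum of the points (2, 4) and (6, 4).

(2, 4) + (6, 4). λ = (4 - 4)/(6 - 2) ≡ 0/4 mod 17. 4⁻¹ ≡ 13 (mod 17), so λ ≡ 0.
  x = λ² - 2 - 6 = 0 - 8 ≡ 9; y = λ·(2 - 9) - 4 ≡ 13. → (9, 13)

(9, 13)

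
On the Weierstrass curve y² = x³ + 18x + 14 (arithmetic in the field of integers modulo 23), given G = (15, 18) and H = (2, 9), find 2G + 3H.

(9, 13)

First 2G:
Repeated addition: build up to 2G.
2G: tangent at (15, 18): λ = (3·15² + 18)/(2·18) ≡ 3/13. 13⁻¹ ≡ 16 (mod 23), so λ ≡ 3·16 ≡ 2.
  x = λ² - 15 - 15 = 4 - 30 ≡ 20; y = λ·(15 - 20) - 18 ≡ 18. → (20, 18)
2G = (20, 18).
Next 3H:
Repeated addition: build up to 3H.
2H: tangent at (2, 9): λ = (3·2² + 18)/(2·9) ≡ 7/18. 18⁻¹ ≡ 9 (mod 23), so λ ≡ 7·9 ≡ 17.
  x = λ² - 2 - 2 = 289 - 4 ≡ 9; y = λ·(2 - 9) - 9 ≡ 10. → (9, 10)
3H: (9, 10) + (2, 9). λ = (9 - 10)/(2 - 9) ≡ 22/16 mod 23. 16⁻¹ ≡ 13 (mod 23) since 16·13 = 208 ≡ 1, so λ ≡ 10.
  x = λ² - 9 - 2 = 100 - 11 ≡ 20; y = λ·(9 - 20) - 10 ≡ 18. → (20, 18)
3H = (20, 18).
Finally 2G + 3H:
tangent at (20, 18): λ = (3·20² + 18)/(2·18) ≡ 22/13. 13⁻¹ ≡ 16 (mod 23) since 13·16 = 208 ≡ 1, so λ ≡ 22·16 ≡ 7.
  x = λ² - 20 - 20 = 49 - 40 ≡ 9; y = λ·(20 - 9) - 18 ≡ 13. → (9, 13)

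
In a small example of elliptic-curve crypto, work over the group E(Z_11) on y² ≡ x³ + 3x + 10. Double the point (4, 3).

tangent at (4, 3): λ = (3·4² + 3)/(2·3) ≡ 7/6. 6⁻¹ ≡ 2 (mod 11), so λ ≡ 7·2 ≡ 3.
  x = λ² - 4 - 4 = 9 - 8 ≡ 1; y = λ·(4 - 1) - 3 ≡ 6. → (1, 6)

(1, 6)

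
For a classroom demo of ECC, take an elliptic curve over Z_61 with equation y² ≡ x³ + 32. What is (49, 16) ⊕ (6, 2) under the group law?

(49, 16) + (6, 2). λ = (2 - 16)/(6 - 49) ≡ 47/18 mod 61. 18⁻¹ ≡ 17 (mod 61), so λ ≡ 6.
  x = λ² - 49 - 6 = 36 - 55 ≡ 42; y = λ·(49 - 42) - 16 ≡ 26. → (42, 26)

(42, 26)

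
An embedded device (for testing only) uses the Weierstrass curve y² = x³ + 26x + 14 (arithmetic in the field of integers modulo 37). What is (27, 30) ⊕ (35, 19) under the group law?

(27, 30) + (35, 19). λ = (19 - 30)/(35 - 27) ≡ 26/8 mod 37. 8⁻¹ ≡ 14 (mod 37), so λ ≡ 31.
  x = λ² - 27 - 35 = 961 - 62 ≡ 11; y = λ·(27 - 11) - 30 ≡ 22. → (11, 22)

(11, 22)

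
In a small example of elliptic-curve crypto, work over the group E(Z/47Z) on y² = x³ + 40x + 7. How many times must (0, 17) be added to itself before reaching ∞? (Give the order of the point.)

2P: tangent at (0, 17): λ = (3·0² + 40)/(2·17) ≡ 40/34. 34⁻¹ ≡ 18 (mod 47) since 34·18 = 612 ≡ 1, so λ ≡ 40·18 ≡ 15.
  x = λ² - 0 - 0 = 225 - 0 ≡ 37; y = λ·(0 - 37) - 17 ≡ 39. → (37, 39)
3P: (37, 39) + (0, 17). λ = (17 - 39)/(0 - 37) ≡ 25/10 mod 47. 10⁻¹ ≡ 33 (mod 47) since 10·33 = 330 ≡ 1, so λ ≡ 26.
  x = λ² - 37 - 0 = 676 - 37 ≡ 28; y = λ·(37 - 28) - 39 ≡ 7. → (28, 7)
4P: (28, 7) + (0, 17). λ = (17 - 7)/(0 - 28) ≡ 10/19 mod 47. 19⁻¹ ≡ 5 (mod 47) since 19·5 = 95 ≡ 1, so λ ≡ 3.
  x = λ² - 28 - 0 = 9 - 28 ≡ 28; y = λ·(28 - 28) - 7 ≡ 40. → (28, 40)
5P: (28, 40) + (0, 17). λ = (17 - 40)/(0 - 28) ≡ 24/19 mod 47. 19⁻¹ ≡ 5 (mod 47) since 19·5 = 95 ≡ 1, so λ ≡ 26.
  x = λ² - 28 - 0 = 676 - 28 ≡ 37; y = λ·(28 - 37) - 40 ≡ 8. → (37, 8)
6P: (37, 8) + (0, 17). λ = (17 - 8)/(0 - 37) ≡ 9/10 mod 47. 10⁻¹ ≡ 33 (mod 47) since 10·33 = 330 ≡ 1, so λ ≡ 15.
  x = λ² - 37 - 0 = 225 - 37 ≡ 0; y = λ·(37 - 0) - 8 ≡ 30. → (0, 30)
7P: (0, 30) + (0, 17): same x and y₁ ≡ -y₂, so the sum is ∞.
7P = ∞, so the order is 7.

7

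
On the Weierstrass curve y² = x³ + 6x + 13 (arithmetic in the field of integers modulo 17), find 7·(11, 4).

Write P = (11, 4).
Double-and-add on 7 = (111)₂. Start with P = (11, 4) for the leading 1-bit.
double: tangent at (11, 4): λ = (3·11² + 6)/(2·4) ≡ 12/8. 8⁻¹ ≡ 15 (mod 17), so λ ≡ 12·15 ≡ 10.
  x = λ² - 11 - 11 = 100 - 22 ≡ 10; y = λ·(11 - 10) - 4 ≡ 6. → (10, 6)
add P: (10, 6) + (11, 4). λ = (4 - 6)/(11 - 10) ≡ 15/1 mod 17. 1⁻¹ ≡ 1 (mod 17), so λ ≡ 15.
  x = λ² - 10 - 11 = 225 - 21 ≡ 0; y = λ·(10 - 0) - 6 ≡ 8. → (0, 8)
double: tangent at (0, 8): λ = (3·0² + 6)/(2·8) ≡ 6/16. 16⁻¹ ≡ 16 (mod 17) since 16·16 = 256 ≡ 1, so λ ≡ 6·16 ≡ 11.
  x = λ² - 0 - 0 = 121 - 0 ≡ 2; y = λ·(0 - 2) - 8 ≡ 4. → (2, 4)
add P: (2, 4) + (11, 4). λ = (4 - 4)/(11 - 2) ≡ 0/9 mod 17. 9⁻¹ ≡ 2 (mod 17), so λ ≡ 0.
  x = λ² - 2 - 11 = 0 - 13 ≡ 4; y = λ·(2 - 4) - 4 ≡ 13. → (4, 13)

(4, 13)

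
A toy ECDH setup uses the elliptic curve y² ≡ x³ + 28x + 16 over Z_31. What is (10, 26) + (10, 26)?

(13, 29)

tangent at (10, 26): λ = (3·10² + 28)/(2·26) ≡ 18/21. 21⁻¹ ≡ 3 (mod 31), so λ ≡ 18·3 ≡ 23.
  x = λ² - 10 - 10 = 529 - 20 ≡ 13; y = λ·(10 - 13) - 26 ≡ 29. → (13, 29)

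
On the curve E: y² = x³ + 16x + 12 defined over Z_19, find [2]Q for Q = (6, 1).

tangent at (6, 1): λ = (3·6² + 16)/(2·1) ≡ 10/2. 2⁻¹ ≡ 10 (mod 19), so λ ≡ 10·10 ≡ 5.
  x = λ² - 6 - 6 = 25 - 12 ≡ 13; y = λ·(6 - 13) - 1 ≡ 2. → (13, 2)

(13, 2)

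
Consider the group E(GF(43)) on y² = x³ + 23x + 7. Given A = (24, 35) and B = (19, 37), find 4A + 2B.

First 4A:
Double-and-add on 4 = (100)₂. Start with A = (24, 35) for the leading 1-bit.
double: tangent at (24, 35): λ = (3·24² + 23)/(2·35) ≡ 31/27. 27⁻¹ ≡ 8 (mod 43), so λ ≡ 31·8 ≡ 33.
  x = λ² - 24 - 24 = 1089 - 48 ≡ 9; y = λ·(24 - 9) - 35 ≡ 30. → (9, 30)
double: tangent at (9, 30): λ = (3·9² + 23)/(2·30) ≡ 8/17. 17⁻¹ ≡ 38 (mod 43), so λ ≡ 8·38 ≡ 3.
  x = λ² - 9 - 9 = 9 - 18 ≡ 34; y = λ·(9 - 34) - 30 ≡ 24. → (34, 24)
4A = (34, 24).
Next 2B:
Repeated addition: build up to 2B.
2B: tangent at (19, 37): λ = (3·19² + 23)/(2·37) ≡ 31/31. 31⁻¹ ≡ 25 (mod 43), so λ ≡ 31·25 ≡ 1.
  x = λ² - 19 - 19 = 1 - 38 ≡ 6; y = λ·(19 - 6) - 37 ≡ 19. → (6, 19)
2B = (6, 19).
Finally 4A + 2B:
(34, 24) + (6, 19). λ = (19 - 24)/(6 - 34) ≡ 38/15 mod 43. 15⁻¹ ≡ 23 (mod 43) since 15·23 = 345 ≡ 1, so λ ≡ 14.
  x = λ² - 34 - 6 = 196 - 40 ≡ 27; y = λ·(34 - 27) - 24 ≡ 31. → (27, 31)

(27, 31)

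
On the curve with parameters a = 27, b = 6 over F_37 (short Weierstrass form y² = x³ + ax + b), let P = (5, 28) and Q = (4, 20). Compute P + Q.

(18, 16)

(5, 28) + (4, 20). λ = (20 - 28)/(4 - 5) ≡ 29/36 mod 37. 36⁻¹ ≡ 36 (mod 37) since 36·36 = 1296 ≡ 1, so λ ≡ 8.
  x = λ² - 5 - 4 = 64 - 9 ≡ 18; y = λ·(5 - 18) - 28 ≡ 16. → (18, 16)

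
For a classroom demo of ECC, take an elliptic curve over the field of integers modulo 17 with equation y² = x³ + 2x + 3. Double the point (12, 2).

(14, 2)

tangent at (12, 2): λ = (3·12² + 2)/(2·2) ≡ 9/4. 4⁻¹ ≡ 13 (mod 17) since 4·13 = 52 ≡ 1, so λ ≡ 9·13 ≡ 15.
  x = λ² - 12 - 12 = 225 - 24 ≡ 14; y = λ·(12 - 14) - 2 ≡ 2. → (14, 2)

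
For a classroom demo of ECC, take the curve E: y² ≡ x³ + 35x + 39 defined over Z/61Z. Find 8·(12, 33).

Write Q = (12, 33).
Repeated addition: build up to 8Q.
2Q: tangent at (12, 33): λ = (3·12² + 35)/(2·33) ≡ 40/5. 5⁻¹ ≡ 49 (mod 61) since 5·49 = 245 ≡ 1, so λ ≡ 40·49 ≡ 8.
  x = λ² - 12 - 12 = 64 - 24 ≡ 40; y = λ·(12 - 40) - 33 ≡ 48. → (40, 48)
3Q: (40, 48) + (12, 33). λ = (33 - 48)/(12 - 40) ≡ 46/33 mod 61. 33⁻¹ ≡ 37 (mod 61), so λ ≡ 55.
  x = λ² - 40 - 12 = 3025 - 52 ≡ 45; y = λ·(40 - 45) - 48 ≡ 43. → (45, 43)
4Q: (45, 43) + (12, 33). λ = (33 - 43)/(12 - 45) ≡ 51/28 mod 61. 28⁻¹ ≡ 24 (mod 61), so λ ≡ 4.
  x = λ² - 45 - 12 = 16 - 57 ≡ 20; y = λ·(45 - 20) - 43 ≡ 57. → (20, 57)
5Q: (20, 57) + (12, 33). λ = (33 - 57)/(12 - 20) ≡ 37/53 mod 61. 53⁻¹ ≡ 38 (mod 61) since 53·38 = 2014 ≡ 1, so λ ≡ 3.
  x = λ² - 20 - 12 = 9 - 32 ≡ 38; y = λ·(20 - 38) - 57 ≡ 11. → (38, 11)
6Q: (38, 11) + (12, 33). λ = (33 - 11)/(12 - 38) ≡ 22/35 mod 61. 35⁻¹ ≡ 7 (mod 61), so λ ≡ 32.
  x = λ² - 38 - 12 = 1024 - 50 ≡ 59; y = λ·(38 - 59) - 11 ≡ 49. → (59, 49)
7Q: (59, 49) + (12, 33). λ = (33 - 49)/(12 - 59) ≡ 45/14 mod 61. 14⁻¹ ≡ 48 (mod 61), so λ ≡ 25.
  x = λ² - 59 - 12 = 625 - 71 ≡ 5; y = λ·(59 - 5) - 49 ≡ 20. → (5, 20)
8Q: (5, 20) + (12, 33). λ = (33 - 20)/(12 - 5) ≡ 13/7 mod 61. 7⁻¹ ≡ 35 (mod 61) since 7·35 = 245 ≡ 1, so λ ≡ 28.
  x = λ² - 5 - 12 = 784 - 17 ≡ 35; y = λ·(5 - 35) - 20 ≡ 55. → (35, 55)

(35, 55)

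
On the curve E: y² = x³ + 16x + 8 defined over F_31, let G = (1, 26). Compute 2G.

(23, 22)

tangent at (1, 26): λ = (3·1² + 16)/(2·26) ≡ 19/21. 21⁻¹ ≡ 3 (mod 31) since 21·3 = 63 ≡ 1, so λ ≡ 19·3 ≡ 26.
  x = λ² - 1 - 1 = 676 - 2 ≡ 23; y = λ·(1 - 23) - 26 ≡ 22. → (23, 22)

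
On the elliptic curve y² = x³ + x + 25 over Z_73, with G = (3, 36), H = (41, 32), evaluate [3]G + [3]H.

(16, 7)

First 3G:
Repeated addition: build up to 3G.
2G: tangent at (3, 36): λ = (3·3² + 1)/(2·36) ≡ 28/72. 72⁻¹ ≡ 72 (mod 73), so λ ≡ 28·72 ≡ 45.
  x = λ² - 3 - 3 = 2025 - 6 ≡ 48; y = λ·(3 - 48) - 36 ≡ 56. → (48, 56)
3G: (48, 56) + (3, 36). λ = (36 - 56)/(3 - 48) ≡ 53/28 mod 73. 28⁻¹ ≡ 60 (mod 73), so λ ≡ 41.
  x = λ² - 48 - 3 = 1681 - 51 ≡ 24; y = λ·(48 - 24) - 56 ≡ 52. → (24, 52)
3G = (24, 52).
Next 3H:
Repeated addition: build up to 3H.
2H: tangent at (41, 32): λ = (3·41² + 1)/(2·32) ≡ 7/64. 64⁻¹ ≡ 8 (mod 73) since 64·8 = 512 ≡ 1, so λ ≡ 7·8 ≡ 56.
  x = λ² - 41 - 41 = 3136 - 82 ≡ 61; y = λ·(41 - 61) - 32 ≡ 16. → (61, 16)
3H: (61, 16) + (41, 32). λ = (32 - 16)/(41 - 61) ≡ 16/53 mod 73. 53⁻¹ ≡ 62 (mod 73), so λ ≡ 43.
  x = λ² - 61 - 41 = 1849 - 102 ≡ 68; y = λ·(61 - 68) - 16 ≡ 48. → (68, 48)
3H = (68, 48).
Finally 3G + 3H:
(24, 52) + (68, 48). λ = (48 - 52)/(68 - 24) ≡ 69/44 mod 73. 44⁻¹ ≡ 5 (mod 73) since 44·5 = 220 ≡ 1, so λ ≡ 53.
  x = λ² - 24 - 68 = 2809 - 92 ≡ 16; y = λ·(24 - 16) - 52 ≡ 7. → (16, 7)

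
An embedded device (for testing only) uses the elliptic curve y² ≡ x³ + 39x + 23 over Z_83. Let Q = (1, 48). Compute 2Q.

(5, 54)

tangent at (1, 48): λ = (3·1² + 39)/(2·48) ≡ 42/13. 13⁻¹ ≡ 32 (mod 83) since 13·32 = 416 ≡ 1, so λ ≡ 42·32 ≡ 16.
  x = λ² - 1 - 1 = 256 - 2 ≡ 5; y = λ·(1 - 5) - 48 ≡ 54. → (5, 54)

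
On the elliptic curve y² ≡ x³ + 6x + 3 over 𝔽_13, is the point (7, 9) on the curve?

y² = 9² ≡ 3; x³ + 6x + 3 = 388 ≡ 11 (mod 13). 3 ≠ 11.

no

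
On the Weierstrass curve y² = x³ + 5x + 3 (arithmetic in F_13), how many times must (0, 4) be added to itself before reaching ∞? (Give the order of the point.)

2P: tangent at (0, 4): λ = (3·0² + 5)/(2·4) ≡ 5/8. 8⁻¹ ≡ 5 (mod 13), so λ ≡ 5·5 ≡ 12.
  x = λ² - 0 - 0 = 144 - 0 ≡ 1; y = λ·(0 - 1) - 4 ≡ 10. → (1, 10)
3P: (1, 10) + (0, 4). λ = (4 - 10)/(0 - 1) ≡ 7/12 mod 13. 12⁻¹ ≡ 12 (mod 13), so λ ≡ 6.
  x = λ² - 1 - 0 = 36 - 1 ≡ 9; y = λ·(1 - 9) - 10 ≡ 7. → (9, 7)
4P: (9, 7) + (0, 4). λ = (4 - 7)/(0 - 9) ≡ 10/4 mod 13. 4⁻¹ ≡ 10 (mod 13) since 4·10 = 40 ≡ 1, so λ ≡ 9.
  x = λ² - 9 - 0 = 81 - 9 ≡ 7; y = λ·(9 - 7) - 7 ≡ 11. → (7, 11)
5P: (7, 11) + (0, 4). λ = (4 - 11)/(0 - 7) ≡ 6/6 mod 13. 6⁻¹ ≡ 11 (mod 13) since 6·11 = 66 ≡ 1, so λ ≡ 1.
  x = λ² - 7 - 0 = 1 - 7 ≡ 7; y = λ·(7 - 7) - 11 ≡ 2. → (7, 2)
6P: (7, 2) + (0, 4). λ = (4 - 2)/(0 - 7) ≡ 2/6 mod 13. 6⁻¹ ≡ 11 (mod 13) since 6·11 = 66 ≡ 1, so λ ≡ 9.
  x = λ² - 7 - 0 = 81 - 7 ≡ 9; y = λ·(7 - 9) - 2 ≡ 6. → (9, 6)
7P: (9, 6) + (0, 4). λ = (4 - 6)/(0 - 9) ≡ 11/4 mod 13. 4⁻¹ ≡ 10 (mod 13) since 4·10 = 40 ≡ 1, so λ ≡ 6.
  x = λ² - 9 - 0 = 36 - 9 ≡ 1; y = λ·(9 - 1) - 6 ≡ 3. → (1, 3)
8P: (1, 3) + (0, 4). λ = (4 - 3)/(0 - 1) ≡ 1/12 mod 13. 12⁻¹ ≡ 12 (mod 13), so λ ≡ 12.
  x = λ² - 1 - 0 = 144 - 1 ≡ 0; y = λ·(1 - 0) - 3 ≡ 9. → (0, 9)
9P: (0, 9) + (0, 4): same x and y₁ ≡ -y₂, so the sum is ∞.
9P = ∞, so the order is 9.

9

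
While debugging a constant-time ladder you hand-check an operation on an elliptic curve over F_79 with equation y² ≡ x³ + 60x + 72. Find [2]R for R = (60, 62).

tangent at (60, 62): λ = (3·60² + 60)/(2·62) ≡ 37/45. 45⁻¹ ≡ 72 (mod 79) since 45·72 = 3240 ≡ 1, so λ ≡ 37·72 ≡ 57.
  x = λ² - 60 - 60 = 3249 - 120 ≡ 48; y = λ·(60 - 48) - 62 ≡ 69. → (48, 69)

(48, 69)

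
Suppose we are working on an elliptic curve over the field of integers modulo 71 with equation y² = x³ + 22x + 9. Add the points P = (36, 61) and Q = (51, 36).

(42, 20)

(36, 61) + (51, 36). λ = (36 - 61)/(51 - 36) ≡ 46/15 mod 71. 15⁻¹ ≡ 19 (mod 71), so λ ≡ 22.
  x = λ² - 36 - 51 = 484 - 87 ≡ 42; y = λ·(36 - 42) - 61 ≡ 20. → (42, 20)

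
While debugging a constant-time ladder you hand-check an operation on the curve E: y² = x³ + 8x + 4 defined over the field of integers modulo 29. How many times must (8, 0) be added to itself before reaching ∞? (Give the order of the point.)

2

2P: (8, 0) + (8, 0): same x and y₁ ≡ -y₂, so the sum is ∞.
2P = ∞, so the order is 2.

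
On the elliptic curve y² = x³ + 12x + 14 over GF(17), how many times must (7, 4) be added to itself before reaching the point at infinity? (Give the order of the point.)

7

2P: tangent at (7, 4): λ = (3·7² + 12)/(2·4) ≡ 6/8. 8⁻¹ ≡ 15 (mod 17), so λ ≡ 6·15 ≡ 5.
  x = λ² - 7 - 7 = 25 - 14 ≡ 11; y = λ·(7 - 11) - 4 ≡ 10. → (11, 10)
3P: (11, 10) + (7, 4). λ = (4 - 10)/(7 - 11) ≡ 11/13 mod 17. 13⁻¹ ≡ 4 (mod 17), so λ ≡ 10.
  x = λ² - 11 - 7 = 100 - 18 ≡ 14; y = λ·(11 - 14) - 10 ≡ 11. → (14, 11)
4P: (14, 11) + (7, 4). λ = (4 - 11)/(7 - 14) ≡ 10/10 mod 17. 10⁻¹ ≡ 12 (mod 17) since 10·12 = 120 ≡ 1, so λ ≡ 1.
  x = λ² - 14 - 7 = 1 - 21 ≡ 14; y = λ·(14 - 14) - 11 ≡ 6. → (14, 6)
5P: (14, 6) + (7, 4). λ = (4 - 6)/(7 - 14) ≡ 15/10 mod 17. 10⁻¹ ≡ 12 (mod 17) since 10·12 = 120 ≡ 1, so λ ≡ 10.
  x = λ² - 14 - 7 = 100 - 21 ≡ 11; y = λ·(14 - 11) - 6 ≡ 7. → (11, 7)
6P: (11, 7) + (7, 4). λ = (4 - 7)/(7 - 11) ≡ 14/13 mod 17. 13⁻¹ ≡ 4 (mod 17), so λ ≡ 5.
  x = λ² - 11 - 7 = 25 - 18 ≡ 7; y = λ·(11 - 7) - 7 ≡ 13. → (7, 13)
7P: (7, 13) + (7, 4): same x and y₁ ≡ -y₂, so the sum is the point at infinity.
7P = the point at infinity, so the order is 7.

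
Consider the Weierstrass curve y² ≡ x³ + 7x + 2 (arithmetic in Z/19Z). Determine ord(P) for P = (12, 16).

2P: tangent at (12, 16): λ = (3·12² + 7)/(2·16) ≡ 2/13. 13⁻¹ ≡ 3 (mod 19) since 13·3 = 39 ≡ 1, so λ ≡ 2·3 ≡ 6.
  x = λ² - 12 - 12 = 36 - 24 ≡ 12; y = λ·(12 - 12) - 16 ≡ 3. → (12, 3)
3P: (12, 3) + (12, 16): same x and y₁ ≡ -y₂, so the sum is O.
3P = O, so the order is 3.

3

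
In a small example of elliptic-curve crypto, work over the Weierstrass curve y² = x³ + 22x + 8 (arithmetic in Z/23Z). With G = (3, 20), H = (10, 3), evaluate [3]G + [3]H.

First 3G:
Repeated addition: build up to 3G.
2G: tangent at (3, 20): λ = (3·3² + 22)/(2·20) ≡ 3/17. 17⁻¹ ≡ 19 (mod 23) since 17·19 = 323 ≡ 1, so λ ≡ 3·19 ≡ 11.
  x = λ² - 3 - 3 = 121 - 6 ≡ 0; y = λ·(3 - 0) - 20 ≡ 13. → (0, 13)
3G: (0, 13) + (3, 20). λ = (20 - 13)/(3 - 0) ≡ 7/3 mod 23. 3⁻¹ ≡ 8 (mod 23), so λ ≡ 10.
  x = λ² - 0 - 3 = 100 - 3 ≡ 5; y = λ·(0 - 5) - 13 ≡ 6. → (5, 6)
3G = (5, 6).
Next 3H:
Repeated addition: build up to 3H.
2H: tangent at (10, 3): λ = (3·10² + 22)/(2·3) ≡ 0/6. 6⁻¹ ≡ 4 (mod 23), so λ ≡ 0·4 ≡ 0.
  x = λ² - 10 - 10 = 0 - 20 ≡ 3; y = λ·(10 - 3) - 3 ≡ 20. → (3, 20)
3H: (3, 20) + (10, 3). λ = (3 - 20)/(10 - 3) ≡ 6/7 mod 23. 7⁻¹ ≡ 10 (mod 23), so λ ≡ 14.
  x = λ² - 3 - 10 = 196 - 13 ≡ 22; y = λ·(3 - 22) - 20 ≡ 13. → (22, 13)
3H = (22, 13).
Finally 3G + 3H:
(5, 6) + (22, 13). λ = (13 - 6)/(22 - 5) ≡ 7/17 mod 23. 17⁻¹ ≡ 19 (mod 23), so λ ≡ 18.
  x = λ² - 5 - 22 = 324 - 27 ≡ 21; y = λ·(5 - 21) - 6 ≡ 5. → (21, 5)

(21, 5)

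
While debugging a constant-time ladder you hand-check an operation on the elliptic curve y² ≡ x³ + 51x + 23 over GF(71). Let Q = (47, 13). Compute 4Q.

(16, 6)

Repeated addition: build up to 4Q.
2Q: tangent at (47, 13): λ = (3·47² + 51)/(2·13) ≡ 4/26. 26⁻¹ ≡ 41 (mod 71) since 26·41 = 1066 ≡ 1, so λ ≡ 4·41 ≡ 22.
  x = λ² - 47 - 47 = 484 - 94 ≡ 35; y = λ·(47 - 35) - 13 ≡ 38. → (35, 38)
3Q: (35, 38) + (47, 13). λ = (13 - 38)/(47 - 35) ≡ 46/12 mod 71. 12⁻¹ ≡ 6 (mod 71), so λ ≡ 63.
  x = λ² - 35 - 47 = 3969 - 82 ≡ 53; y = λ·(35 - 53) - 38 ≡ 35. → (53, 35)
4Q: (53, 35) + (47, 13). λ = (13 - 35)/(47 - 53) ≡ 49/65 mod 71. 65⁻¹ ≡ 59 (mod 71) since 65·59 = 3835 ≡ 1, so λ ≡ 51.
  x = λ² - 53 - 47 = 2601 - 100 ≡ 16; y = λ·(53 - 16) - 35 ≡ 6. → (16, 6)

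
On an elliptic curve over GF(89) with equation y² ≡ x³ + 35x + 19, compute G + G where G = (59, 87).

tangent at (59, 87): λ = (3·59² + 35)/(2·87) ≡ 65/85. 85⁻¹ ≡ 22 (mod 89), so λ ≡ 65·22 ≡ 6.
  x = λ² - 59 - 59 = 36 - 118 ≡ 7; y = λ·(59 - 7) - 87 ≡ 47. → (7, 47)

(7, 47)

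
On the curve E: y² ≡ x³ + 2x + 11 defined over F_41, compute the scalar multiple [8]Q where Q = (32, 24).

Repeated addition: build up to 8Q.
2Q: tangent at (32, 24): λ = (3·32² + 2)/(2·24) ≡ 40/7. 7⁻¹ ≡ 6 (mod 41), so λ ≡ 40·6 ≡ 35.
  x = λ² - 32 - 32 = 1225 - 64 ≡ 13; y = λ·(32 - 13) - 24 ≡ 26. → (13, 26)
3Q: (13, 26) + (32, 24). λ = (24 - 26)/(32 - 13) ≡ 39/19 mod 41. 19⁻¹ ≡ 13 (mod 41), so λ ≡ 15.
  x = λ² - 13 - 32 = 225 - 45 ≡ 16; y = λ·(13 - 16) - 26 ≡ 11. → (16, 11)
4Q: (16, 11) + (32, 24). λ = (24 - 11)/(32 - 16) ≡ 13/16 mod 41. 16⁻¹ ≡ 18 (mod 41), so λ ≡ 29.
  x = λ² - 16 - 32 = 841 - 48 ≡ 14; y = λ·(16 - 14) - 11 ≡ 6. → (14, 6)
5Q: (14, 6) + (32, 24). λ = (24 - 6)/(32 - 14) ≡ 18/18 mod 41. 18⁻¹ ≡ 16 (mod 41), so λ ≡ 1.
  x = λ² - 14 - 32 = 1 - 46 ≡ 37; y = λ·(14 - 37) - 6 ≡ 12. → (37, 12)
6Q: (37, 12) + (32, 24). λ = (24 - 12)/(32 - 37) ≡ 12/36 mod 41. 36⁻¹ ≡ 8 (mod 41), so λ ≡ 14.
  x = λ² - 37 - 32 = 196 - 69 ≡ 4; y = λ·(37 - 4) - 12 ≡ 40. → (4, 40)
7Q: (4, 40) + (32, 24). λ = (24 - 40)/(32 - 4) ≡ 25/28 mod 41. 28⁻¹ ≡ 22 (mod 41) since 28·22 = 616 ≡ 1, so λ ≡ 17.
  x = λ² - 4 - 32 = 289 - 36 ≡ 7; y = λ·(4 - 7) - 40 ≡ 32. → (7, 32)
8Q: (7, 32) + (32, 24). λ = (24 - 32)/(32 - 7) ≡ 33/25 mod 41. 25⁻¹ ≡ 23 (mod 41), so λ ≡ 21.
  x = λ² - 7 - 32 = 441 - 39 ≡ 33; y = λ·(7 - 33) - 32 ≡ 37. → (33, 37)

(33, 37)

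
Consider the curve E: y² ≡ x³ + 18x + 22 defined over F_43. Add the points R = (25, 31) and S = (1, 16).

(10, 16)

(25, 31) + (1, 16). λ = (16 - 31)/(1 - 25) ≡ 28/19 mod 43. 19⁻¹ ≡ 34 (mod 43), so λ ≡ 6.
  x = λ² - 25 - 1 = 36 - 26 ≡ 10; y = λ·(25 - 10) - 31 ≡ 16. → (10, 16)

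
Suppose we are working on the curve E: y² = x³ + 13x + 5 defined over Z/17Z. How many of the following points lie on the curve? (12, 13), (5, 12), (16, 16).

1

(12, 13): 13² ≡ 16, rhs ≡ 2 → off.
(5, 12): 12² ≡ 8, rhs ≡ 8 → on.
(16, 16): 16² ≡ 1, rhs ≡ 8 → off.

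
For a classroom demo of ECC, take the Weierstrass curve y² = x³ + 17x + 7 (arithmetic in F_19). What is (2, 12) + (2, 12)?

(0, 11)

tangent at (2, 12): λ = (3·2² + 17)/(2·12) ≡ 10/5. 5⁻¹ ≡ 4 (mod 19) since 5·4 = 20 ≡ 1, so λ ≡ 10·4 ≡ 2.
  x = λ² - 2 - 2 = 4 - 4 ≡ 0; y = λ·(2 - 0) - 12 ≡ 11. → (0, 11)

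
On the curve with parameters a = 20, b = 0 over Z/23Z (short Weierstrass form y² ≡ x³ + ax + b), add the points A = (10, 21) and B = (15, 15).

(10, 21) + (15, 15). λ = (15 - 21)/(15 - 10) ≡ 17/5 mod 23. 5⁻¹ ≡ 14 (mod 23), so λ ≡ 8.
  x = λ² - 10 - 15 = 64 - 25 ≡ 16; y = λ·(10 - 16) - 21 ≡ 0. → (16, 0)

(16, 0)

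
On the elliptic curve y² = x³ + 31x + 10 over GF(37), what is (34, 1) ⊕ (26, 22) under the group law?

(34, 1) + (26, 22). λ = (22 - 1)/(26 - 34) ≡ 21/29 mod 37. 29⁻¹ ≡ 23 (mod 37) since 29·23 = 667 ≡ 1, so λ ≡ 2.
  x = λ² - 34 - 26 = 4 - 60 ≡ 18; y = λ·(34 - 18) - 1 ≡ 31. → (18, 31)

(18, 31)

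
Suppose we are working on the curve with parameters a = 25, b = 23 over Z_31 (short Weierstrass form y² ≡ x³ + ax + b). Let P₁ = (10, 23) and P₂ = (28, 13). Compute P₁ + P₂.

(9, 4)

(10, 23) + (28, 13). λ = (13 - 23)/(28 - 10) ≡ 21/18 mod 31. 18⁻¹ ≡ 19 (mod 31), so λ ≡ 27.
  x = λ² - 10 - 28 = 729 - 38 ≡ 9; y = λ·(10 - 9) - 23 ≡ 4. → (9, 4)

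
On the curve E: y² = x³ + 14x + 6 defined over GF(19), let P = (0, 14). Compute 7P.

Repeated addition: build up to 7P.
2P: tangent at (0, 14): λ = (3·0² + 14)/(2·14) ≡ 14/9. 9⁻¹ ≡ 17 (mod 19), so λ ≡ 14·17 ≡ 10.
  x = λ² - 0 - 0 = 100 - 0 ≡ 5; y = λ·(0 - 5) - 14 ≡ 12. → (5, 12)
3P: (5, 12) + (0, 14). λ = (14 - 12)/(0 - 5) ≡ 2/14 mod 19. 14⁻¹ ≡ 15 (mod 19) since 14·15 = 210 ≡ 1, so λ ≡ 11.
  x = λ² - 5 - 0 = 121 - 5 ≡ 2; y = λ·(5 - 2) - 12 ≡ 2. → (2, 2)
4P: (2, 2) + (0, 14). λ = (14 - 2)/(0 - 2) ≡ 12/17 mod 19. 17⁻¹ ≡ 9 (mod 19) since 17·9 = 153 ≡ 1, so λ ≡ 13.
  x = λ² - 2 - 0 = 169 - 2 ≡ 15; y = λ·(2 - 15) - 2 ≡ 0. → (15, 0)
5P: (15, 0) + (0, 14). λ = (14 - 0)/(0 - 15) ≡ 14/4 mod 19. 4⁻¹ ≡ 5 (mod 19), so λ ≡ 13.
  x = λ² - 15 - 0 = 169 - 15 ≡ 2; y = λ·(15 - 2) - 0 ≡ 17. → (2, 17)
6P: (2, 17) + (0, 14). λ = (14 - 17)/(0 - 2) ≡ 16/17 mod 19. 17⁻¹ ≡ 9 (mod 19) since 17·9 = 153 ≡ 1, so λ ≡ 11.
  x = λ² - 2 - 0 = 121 - 2 ≡ 5; y = λ·(2 - 5) - 17 ≡ 7. → (5, 7)
7P: (5, 7) + (0, 14). λ = (14 - 7)/(0 - 5) ≡ 7/14 mod 19. 14⁻¹ ≡ 15 (mod 19), so λ ≡ 10.
  x = λ² - 5 - 0 = 100 - 5 ≡ 0; y = λ·(5 - 0) - 7 ≡ 5. → (0, 5)

(0, 5)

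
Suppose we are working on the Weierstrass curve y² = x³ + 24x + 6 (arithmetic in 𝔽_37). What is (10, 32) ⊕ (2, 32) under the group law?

(25, 5)

(10, 32) + (2, 32). λ = (32 - 32)/(2 - 10) ≡ 0/29 mod 37. 29⁻¹ ≡ 23 (mod 37), so λ ≡ 0.
  x = λ² - 10 - 2 = 0 - 12 ≡ 25; y = λ·(10 - 25) - 32 ≡ 5. → (25, 5)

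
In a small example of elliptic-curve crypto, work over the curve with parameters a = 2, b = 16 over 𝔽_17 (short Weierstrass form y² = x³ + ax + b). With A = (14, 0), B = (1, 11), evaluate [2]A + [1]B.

(1, 11)

First 2A:
Repeated addition: build up to 2A.
2A: (14, 0) + (14, 0): same x and y₁ ≡ -y₂, so the sum is 𝒪.
2A = 𝒪.
Finally 2A + B:
𝒪 + (1, 11) = (1, 11) (identity).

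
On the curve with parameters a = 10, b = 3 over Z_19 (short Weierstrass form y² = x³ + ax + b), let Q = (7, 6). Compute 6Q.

(8, 14)

Repeated addition: build up to 6Q.
2Q: tangent at (7, 6): λ = (3·7² + 10)/(2·6) ≡ 5/12. 12⁻¹ ≡ 8 (mod 19) since 12·8 = 96 ≡ 1, so λ ≡ 5·8 ≡ 2.
  x = λ² - 7 - 7 = 4 - 14 ≡ 9; y = λ·(7 - 9) - 6 ≡ 9. → (9, 9)
3Q: (9, 9) + (7, 6). λ = (6 - 9)/(7 - 9) ≡ 16/17 mod 19. 17⁻¹ ≡ 9 (mod 19), so λ ≡ 11.
  x = λ² - 9 - 7 = 121 - 16 ≡ 10; y = λ·(9 - 10) - 9 ≡ 18. → (10, 18)
4Q: (10, 18) + (7, 6). λ = (6 - 18)/(7 - 10) ≡ 7/16 mod 19. 16⁻¹ ≡ 6 (mod 19), so λ ≡ 4.
  x = λ² - 10 - 7 = 16 - 17 ≡ 18; y = λ·(10 - 18) - 18 ≡ 7. → (18, 7)
5Q: (18, 7) + (7, 6). λ = (6 - 7)/(7 - 18) ≡ 18/8 mod 19. 8⁻¹ ≡ 12 (mod 19), so λ ≡ 7.
  x = λ² - 18 - 7 = 49 - 25 ≡ 5; y = λ·(18 - 5) - 7 ≡ 8. → (5, 8)
6Q: (5, 8) + (7, 6). λ = (6 - 8)/(7 - 5) ≡ 17/2 mod 19. 2⁻¹ ≡ 10 (mod 19), so λ ≡ 18.
  x = λ² - 5 - 7 = 324 - 12 ≡ 8; y = λ·(5 - 8) - 8 ≡ 14. → (8, 14)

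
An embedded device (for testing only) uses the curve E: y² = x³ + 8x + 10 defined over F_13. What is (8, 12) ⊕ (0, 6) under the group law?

(8, 1)

(8, 12) + (0, 6). λ = (6 - 12)/(0 - 8) ≡ 7/5 mod 13. 5⁻¹ ≡ 8 (mod 13) since 5·8 = 40 ≡ 1, so λ ≡ 4.
  x = λ² - 8 - 0 = 16 - 8 ≡ 8; y = λ·(8 - 8) - 12 ≡ 1. → (8, 1)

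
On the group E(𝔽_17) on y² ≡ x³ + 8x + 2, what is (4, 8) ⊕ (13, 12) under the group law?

(13, 5)

(4, 8) + (13, 12). λ = (12 - 8)/(13 - 4) ≡ 4/9 mod 17. 9⁻¹ ≡ 2 (mod 17), so λ ≡ 8.
  x = λ² - 4 - 13 = 64 - 17 ≡ 13; y = λ·(4 - 13) - 8 ≡ 5. → (13, 5)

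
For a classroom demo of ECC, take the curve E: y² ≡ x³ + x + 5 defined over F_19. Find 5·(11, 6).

O

Write G = (11, 6).
Repeated addition: build up to 5G.
2G: tangent at (11, 6): λ = (3·11² + 1)/(2·6) ≡ 3/12. 12⁻¹ ≡ 8 (mod 19) since 12·8 = 96 ≡ 1, so λ ≡ 3·8 ≡ 5.
  x = λ² - 11 - 11 = 25 - 22 ≡ 3; y = λ·(11 - 3) - 6 ≡ 15. → (3, 15)
3G: (3, 15) + (11, 6). λ = (6 - 15)/(11 - 3) ≡ 10/8 mod 19. 8⁻¹ ≡ 12 (mod 19) since 8·12 = 96 ≡ 1, so λ ≡ 6.
  x = λ² - 3 - 11 = 36 - 14 ≡ 3; y = λ·(3 - 3) - 15 ≡ 4. → (3, 4)
4G: (3, 4) + (11, 6). λ = (6 - 4)/(11 - 3) ≡ 2/8 mod 19. 8⁻¹ ≡ 12 (mod 19), so λ ≡ 5.
  x = λ² - 3 - 11 = 25 - 14 ≡ 11; y = λ·(3 - 11) - 4 ≡ 13. → (11, 13)
5G: (11, 13) + (11, 6): same x and y₁ ≡ -y₂, so the sum is the point at infinity.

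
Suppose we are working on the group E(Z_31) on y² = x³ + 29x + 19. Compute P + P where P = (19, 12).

(18, 24)

tangent at (19, 12): λ = (3·19² + 29)/(2·12) ≡ 27/24. 24⁻¹ ≡ 22 (mod 31), so λ ≡ 27·22 ≡ 5.
  x = λ² - 19 - 19 = 25 - 38 ≡ 18; y = λ·(19 - 18) - 12 ≡ 24. → (18, 24)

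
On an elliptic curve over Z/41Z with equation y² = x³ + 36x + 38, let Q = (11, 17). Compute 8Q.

(20, 5)

Repeated addition: build up to 8Q.
2Q: tangent at (11, 17): λ = (3·11² + 36)/(2·17) ≡ 30/34. 34⁻¹ ≡ 35 (mod 41), so λ ≡ 30·35 ≡ 25.
  x = λ² - 11 - 11 = 625 - 22 ≡ 29; y = λ·(11 - 29) - 17 ≡ 25. → (29, 25)
3Q: (29, 25) + (11, 17). λ = (17 - 25)/(11 - 29) ≡ 33/23 mod 41. 23⁻¹ ≡ 25 (mod 41), so λ ≡ 5.
  x = λ² - 29 - 11 = 25 - 40 ≡ 26; y = λ·(29 - 26) - 25 ≡ 31. → (26, 31)
4Q: (26, 31) + (11, 17). λ = (17 - 31)/(11 - 26) ≡ 27/26 mod 41. 26⁻¹ ≡ 30 (mod 41), so λ ≡ 31.
  x = λ² - 26 - 11 = 961 - 37 ≡ 22; y = λ·(26 - 22) - 31 ≡ 11. → (22, 11)
5Q: (22, 11) + (11, 17). λ = (17 - 11)/(11 - 22) ≡ 6/30 mod 41. 30⁻¹ ≡ 26 (mod 41), so λ ≡ 33.
  x = λ² - 22 - 11 = 1089 - 33 ≡ 31; y = λ·(22 - 31) - 11 ≡ 20. → (31, 20)
6Q: (31, 20) + (11, 17). λ = (17 - 20)/(11 - 31) ≡ 38/21 mod 41. 21⁻¹ ≡ 2 (mod 41) since 21·2 = 42 ≡ 1, so λ ≡ 35.
  x = λ² - 31 - 11 = 1225 - 42 ≡ 35; y = λ·(31 - 35) - 20 ≡ 4. → (35, 4)
7Q: (35, 4) + (11, 17). λ = (17 - 4)/(11 - 35) ≡ 13/17 mod 41. 17⁻¹ ≡ 29 (mod 41), so λ ≡ 8.
  x = λ² - 35 - 11 = 64 - 46 ≡ 18; y = λ·(35 - 18) - 4 ≡ 9. → (18, 9)
8Q: (18, 9) + (11, 17). λ = (17 - 9)/(11 - 18) ≡ 8/34 mod 41. 34⁻¹ ≡ 35 (mod 41) since 34·35 = 1190 ≡ 1, so λ ≡ 34.
  x = λ² - 18 - 11 = 1156 - 29 ≡ 20; y = λ·(18 - 20) - 9 ≡ 5. → (20, 5)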